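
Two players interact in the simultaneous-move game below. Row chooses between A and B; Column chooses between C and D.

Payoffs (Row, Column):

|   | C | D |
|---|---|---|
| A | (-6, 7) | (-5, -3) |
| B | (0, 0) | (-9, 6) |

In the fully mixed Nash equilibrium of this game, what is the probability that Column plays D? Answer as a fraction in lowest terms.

Let c be the probability that Column plays C. In a completely mixed equilibrium, Row must be indifferent between A and B.
Row's expected payoff from A is −6c − 5(1−c); from B it is −9(1−c).
Setting these equal: −c − 5 = 9c − 9, so c = 2/5.
Therefore Column plays D with probability 1 − 2/5 = 3/5.

3/5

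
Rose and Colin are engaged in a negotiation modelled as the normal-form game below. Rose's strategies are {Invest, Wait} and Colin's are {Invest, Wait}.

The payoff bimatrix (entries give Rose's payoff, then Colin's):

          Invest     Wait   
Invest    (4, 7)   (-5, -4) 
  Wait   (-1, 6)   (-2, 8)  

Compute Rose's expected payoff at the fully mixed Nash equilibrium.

-13/8

First find y, the probability Colin plays Invest, from Rose's indifference between Invest and Wait: 4y − 5(1−y) = −y − 2(1−y), giving y = 3/8.
Since Rose is indifferent in equilibrium, Rose's expected payoff equals the payoff from either row against (3/8, 5/8). Using Invest: 4(3/8) − 5(5/8) = -13/8.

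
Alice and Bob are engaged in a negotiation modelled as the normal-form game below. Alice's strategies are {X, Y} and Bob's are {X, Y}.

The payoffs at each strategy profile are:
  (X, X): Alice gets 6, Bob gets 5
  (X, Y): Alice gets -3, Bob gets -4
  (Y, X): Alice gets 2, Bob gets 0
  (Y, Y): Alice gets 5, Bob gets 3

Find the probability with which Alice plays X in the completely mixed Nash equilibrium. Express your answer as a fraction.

Let r be the probability that Alice plays X. In a completely mixed equilibrium, Bob must be indifferent between X and Y.
Bob's expected payoff from X is 5r; from Y it is −4r + 3(1−r).
Setting these equal: 5r = −7r + 3, so r = 1/4.

1/4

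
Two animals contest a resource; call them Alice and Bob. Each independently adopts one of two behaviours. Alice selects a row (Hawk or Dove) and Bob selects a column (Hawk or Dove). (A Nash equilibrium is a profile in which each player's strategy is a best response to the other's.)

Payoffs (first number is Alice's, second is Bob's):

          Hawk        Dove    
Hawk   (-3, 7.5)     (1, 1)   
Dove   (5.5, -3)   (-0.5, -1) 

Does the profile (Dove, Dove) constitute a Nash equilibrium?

At (Dove, Dove), Alice earns -0.5; switching to Hawk would give 1, so Alice would deviate.
Bob earns -1; switching to Hawk would give -3, so Bob has no profitable deviation.
Since at least one player can profitably deviate, this is not a Nash equilibrium.

No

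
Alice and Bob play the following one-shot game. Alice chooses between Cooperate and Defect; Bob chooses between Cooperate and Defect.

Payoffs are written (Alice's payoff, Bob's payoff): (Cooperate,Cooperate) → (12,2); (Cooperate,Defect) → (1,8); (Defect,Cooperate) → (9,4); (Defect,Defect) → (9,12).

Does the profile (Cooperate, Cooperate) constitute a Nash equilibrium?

No

At (Cooperate, Cooperate), Alice earns 12; switching to Defect would give 9, so Alice has no profitable deviation.
Bob earns 2; switching to Defect would give 8, so Bob would deviate.
Since at least one player can profitably deviate, this is not a Nash equilibrium.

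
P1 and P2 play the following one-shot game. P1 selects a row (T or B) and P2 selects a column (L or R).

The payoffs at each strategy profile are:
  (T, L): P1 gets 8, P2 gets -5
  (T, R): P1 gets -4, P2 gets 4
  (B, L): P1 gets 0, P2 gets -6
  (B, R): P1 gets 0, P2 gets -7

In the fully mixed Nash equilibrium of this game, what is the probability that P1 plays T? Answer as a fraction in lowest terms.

Let x be the probability that P1 plays T. In a completely mixed equilibrium, P2 must be indifferent between L and R.
P2's expected payoff from L is −5x − 6(1−x); from R it is 4x − 7(1−x).
Setting these equal: x − 6 = 11x − 7, so x = 1/10.

1/10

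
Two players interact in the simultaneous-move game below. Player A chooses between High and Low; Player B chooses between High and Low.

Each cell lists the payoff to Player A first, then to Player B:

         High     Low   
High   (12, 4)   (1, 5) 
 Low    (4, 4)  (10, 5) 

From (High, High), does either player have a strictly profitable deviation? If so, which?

Player B

Player A at (High, High) earns 12; deviating to Low yields 4 — not better.
Player B earns 4; deviating to Low yields 5 — a strict improvement.
Only Player B has a strictly profitable deviation.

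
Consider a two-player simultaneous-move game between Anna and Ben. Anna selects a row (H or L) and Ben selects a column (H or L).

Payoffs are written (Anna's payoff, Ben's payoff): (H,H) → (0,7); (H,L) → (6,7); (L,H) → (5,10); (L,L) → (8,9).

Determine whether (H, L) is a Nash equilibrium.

At (H, L), Anna earns 6; switching to L would give 8, so Anna would deviate.
Ben earns 7; switching to H would give 7, so Ben has no profitable deviation.
Since at least one player can profitably deviate, this is not a Nash equilibrium.

No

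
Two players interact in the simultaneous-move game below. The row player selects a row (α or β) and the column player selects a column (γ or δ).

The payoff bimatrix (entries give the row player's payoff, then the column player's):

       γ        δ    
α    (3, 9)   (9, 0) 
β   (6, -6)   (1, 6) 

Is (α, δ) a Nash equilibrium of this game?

At (α, δ), the row player earns 9; switching to β would give 1, so the row player has no profitable deviation.
The column player earns 0; switching to γ would give 9, so the column player would deviate.
Since at least one player can profitably deviate, this is not a Nash equilibrium.

No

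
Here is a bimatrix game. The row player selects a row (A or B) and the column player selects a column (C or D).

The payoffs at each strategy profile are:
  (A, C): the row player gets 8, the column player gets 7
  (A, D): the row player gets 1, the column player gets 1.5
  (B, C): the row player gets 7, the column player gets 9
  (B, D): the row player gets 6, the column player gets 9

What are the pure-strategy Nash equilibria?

(A, C): the row player gets 8 ≥ 7 from B, and the column player gets 7 ≥ 1.5 from D — Nash equilibrium.
(A, D): the row player prefers B (6 > 1); the column player prefers C (7 > 1.5) — not an equilibrium.
(B, C): the row player prefers A (8 > 7) — not an equilibrium.
(B, D): the row player gets 6 ≥ 1 from A, and the column player gets 9 ≥ 9 from C — Nash equilibrium.

(A, C) and (B, D)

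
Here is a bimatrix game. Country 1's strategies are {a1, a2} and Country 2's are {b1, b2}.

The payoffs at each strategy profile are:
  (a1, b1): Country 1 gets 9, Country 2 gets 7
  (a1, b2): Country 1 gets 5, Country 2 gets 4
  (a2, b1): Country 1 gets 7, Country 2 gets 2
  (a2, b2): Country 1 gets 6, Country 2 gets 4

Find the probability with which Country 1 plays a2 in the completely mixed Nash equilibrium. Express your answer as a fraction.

3/5

Let x be the probability that Country 1 plays a1. In a completely mixed equilibrium, Country 2 must be indifferent between b1 and b2.
Country 2's expected payoff from b1 is 7x + 2(1−x); from b2 it is 4x + 4(1−x).
Setting these equal: 5x + 2 = 4, so x = 2/5.
Therefore Country 1 plays a2 with probability 1 − 2/5 = 3/5.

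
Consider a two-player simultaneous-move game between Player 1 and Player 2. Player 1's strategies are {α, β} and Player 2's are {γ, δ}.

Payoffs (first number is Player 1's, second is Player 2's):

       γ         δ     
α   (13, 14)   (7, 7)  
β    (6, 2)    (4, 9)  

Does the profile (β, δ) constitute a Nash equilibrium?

No

At (β, δ), Player 1 earns 4; switching to α would give 7, so Player 1 would deviate.
Player 2 earns 9; switching to γ would give 2, so Player 2 has no profitable deviation.
Since at least one player can profitably deviate, this is not a Nash equilibrium.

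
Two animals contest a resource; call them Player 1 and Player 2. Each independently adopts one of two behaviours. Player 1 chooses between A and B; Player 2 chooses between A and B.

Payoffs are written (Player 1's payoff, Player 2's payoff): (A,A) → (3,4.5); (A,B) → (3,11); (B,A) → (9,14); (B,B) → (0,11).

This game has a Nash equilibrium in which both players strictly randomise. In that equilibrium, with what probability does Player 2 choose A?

Let y be the probability that Player 2 plays A. In a completely mixed equilibrium, Player 1 must be indifferent between A and B.
Player 1's expected payoff from A is 3y + 3(1−y); from B it is 9y.
Setting these equal: 3 = 9y, so y = 1/3.

1/3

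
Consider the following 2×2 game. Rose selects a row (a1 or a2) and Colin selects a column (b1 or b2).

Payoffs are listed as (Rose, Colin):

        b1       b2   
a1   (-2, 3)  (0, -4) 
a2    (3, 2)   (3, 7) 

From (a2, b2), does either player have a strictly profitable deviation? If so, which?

Neither

Rose at (a2, b2) earns 3; deviating to a1 yields 0 — not better.
Colin earns 7; deviating to b1 yields 2 — not better.
Neither player can strictly improve; the profile is a Nash equilibrium.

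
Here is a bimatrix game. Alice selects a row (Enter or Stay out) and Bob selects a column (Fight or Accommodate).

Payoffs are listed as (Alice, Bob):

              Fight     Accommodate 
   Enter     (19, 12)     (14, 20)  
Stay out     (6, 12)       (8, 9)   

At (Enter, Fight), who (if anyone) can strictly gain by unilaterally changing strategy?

Alice at (Enter, Fight) earns 19; deviating to Stay out yields 6 — not better.
Bob earns 12; deviating to Accommodate yields 20 — a strict improvement.
Only Bob has a strictly profitable deviation.

Bob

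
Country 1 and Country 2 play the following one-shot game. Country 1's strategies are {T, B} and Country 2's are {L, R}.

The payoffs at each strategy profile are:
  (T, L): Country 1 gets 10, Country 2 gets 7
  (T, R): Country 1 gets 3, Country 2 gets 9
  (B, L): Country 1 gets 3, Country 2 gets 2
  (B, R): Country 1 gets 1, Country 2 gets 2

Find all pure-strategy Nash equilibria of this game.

(T, R)

(T, L): Country 2 prefers R (9 > 7) — not an equilibrium.
(T, R): Country 1 gets 3 ≥ 1 from B, and Country 2 gets 9 ≥ 7 from L — Nash equilibrium.
(B, L): Country 1 prefers T (10 > 3) — not an equilibrium.
(B, R): Country 1 prefers T (3 > 1) — not an equilibrium.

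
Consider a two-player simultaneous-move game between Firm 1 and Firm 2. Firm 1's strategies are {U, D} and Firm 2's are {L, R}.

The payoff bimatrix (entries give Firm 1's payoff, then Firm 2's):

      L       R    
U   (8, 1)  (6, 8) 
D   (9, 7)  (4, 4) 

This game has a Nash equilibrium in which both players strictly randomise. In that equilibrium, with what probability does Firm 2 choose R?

1/3

Let y be the probability that Firm 2 plays L. In a completely mixed equilibrium, Firm 1 must be indifferent between U and D.
Firm 1's expected payoff from U is 8y + 6(1−y); from D it is 9y + 4(1−y).
Setting these equal: 2y + 6 = 5y + 4, so y = 2/3.
Therefore Firm 2 plays R with probability 1 − 2/3 = 1/3.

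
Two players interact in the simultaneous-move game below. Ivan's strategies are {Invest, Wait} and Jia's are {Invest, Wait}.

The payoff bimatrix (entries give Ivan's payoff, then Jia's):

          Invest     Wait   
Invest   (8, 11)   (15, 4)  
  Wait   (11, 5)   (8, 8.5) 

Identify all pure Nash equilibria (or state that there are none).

none

(Invest, Invest): Ivan prefers Wait (11 > 8) — not an equilibrium.
(Invest, Wait): Jia prefers Invest (11 > 4) — not an equilibrium.
(Wait, Invest): Jia prefers Wait (8.5 > 5) — not an equilibrium.
(Wait, Wait): Ivan prefers Invest (15 > 8) — not an equilibrium.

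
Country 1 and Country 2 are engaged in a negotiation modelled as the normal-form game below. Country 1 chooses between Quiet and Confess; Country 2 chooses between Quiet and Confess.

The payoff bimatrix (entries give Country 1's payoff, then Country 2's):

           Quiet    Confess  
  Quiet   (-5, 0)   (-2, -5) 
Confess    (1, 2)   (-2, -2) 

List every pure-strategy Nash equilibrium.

(Confess, Quiet)

(Quiet, Quiet): Country 1 prefers Confess (1 > -5) — not an equilibrium.
(Quiet, Confess): Country 2 prefers Quiet (0 > -5) — not an equilibrium.
(Confess, Quiet): Country 1 gets 1 ≥ -5 from Quiet, and Country 2 gets 2 ≥ -2 from Confess — Nash equilibrium.
(Confess, Confess): Country 2 prefers Quiet (2 > -2) — not an equilibrium.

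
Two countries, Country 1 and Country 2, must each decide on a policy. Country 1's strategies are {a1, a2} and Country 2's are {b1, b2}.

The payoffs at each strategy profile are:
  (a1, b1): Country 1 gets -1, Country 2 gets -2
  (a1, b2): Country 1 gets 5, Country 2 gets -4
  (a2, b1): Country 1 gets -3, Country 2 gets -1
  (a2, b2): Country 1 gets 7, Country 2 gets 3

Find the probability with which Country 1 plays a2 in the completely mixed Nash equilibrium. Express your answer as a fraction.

1/3

Let p be the probability that Country 1 plays a1. In a completely mixed equilibrium, Country 2 must be indifferent between b1 and b2.
Country 2's expected payoff from b1 is −2p − (1−p); from b2 it is −4p + 3(1−p).
Setting these equal: −p − 1 = −7p + 3, so p = 2/3.
Therefore Country 1 plays a2 with probability 1 − 2/3 = 1/3.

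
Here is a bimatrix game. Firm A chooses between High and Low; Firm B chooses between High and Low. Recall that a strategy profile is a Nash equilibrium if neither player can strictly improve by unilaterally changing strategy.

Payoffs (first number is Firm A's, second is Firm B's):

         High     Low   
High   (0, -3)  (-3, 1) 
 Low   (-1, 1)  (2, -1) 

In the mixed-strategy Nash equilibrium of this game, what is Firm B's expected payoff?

First find x, the probability Firm A plays High, from Firm B's indifference between High and Low: −3x + (1−x) = x − (1−x), giving x = 1/3.
Since Firm B is indifferent in equilibrium, Firm B's expected payoff equals the payoff from either column against (1/3, 2/3). Using High: −3(1/3) + (2/3) = -1/3.

-1/3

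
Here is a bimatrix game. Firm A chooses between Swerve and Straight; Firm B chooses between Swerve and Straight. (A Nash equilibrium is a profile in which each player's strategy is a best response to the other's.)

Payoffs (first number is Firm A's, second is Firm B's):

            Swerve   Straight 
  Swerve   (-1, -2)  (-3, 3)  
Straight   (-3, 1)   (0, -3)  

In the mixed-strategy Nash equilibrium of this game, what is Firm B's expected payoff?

-1/3

First find p, the probability Firm A plays Swerve, from Firm B's indifference between Swerve and Straight: −2p + (1−p) = 3p − 3(1−p), giving p = 4/9.
Since Firm B is indifferent in equilibrium, Firm B's expected payoff equals the payoff from either column against (4/9, 5/9). Using Swerve: −2(4/9) + (5/9) = -1/3.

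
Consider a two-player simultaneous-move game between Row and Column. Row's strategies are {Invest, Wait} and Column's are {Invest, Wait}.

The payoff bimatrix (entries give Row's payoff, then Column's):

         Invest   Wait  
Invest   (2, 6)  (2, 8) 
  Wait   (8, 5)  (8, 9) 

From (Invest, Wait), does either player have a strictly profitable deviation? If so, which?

Row at (Invest, Wait) earns 2; deviating to Wait yields 8 — a strict improvement.
Column earns 8; deviating to Invest yields 6 — not better.
Only Row has a strictly profitable deviation.

Row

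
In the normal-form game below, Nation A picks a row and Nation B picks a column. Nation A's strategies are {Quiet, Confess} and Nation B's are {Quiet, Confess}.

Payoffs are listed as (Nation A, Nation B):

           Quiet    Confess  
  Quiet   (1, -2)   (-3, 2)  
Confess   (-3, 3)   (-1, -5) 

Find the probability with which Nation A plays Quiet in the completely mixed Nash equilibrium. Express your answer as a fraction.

2/3

Let p be the probability that Nation A plays Quiet. In a completely mixed equilibrium, Nation B must be indifferent between Quiet and Confess.
Nation B's expected payoff from Quiet is −2p + 3(1−p); from Confess it is 2p − 5(1−p).
Setting these equal: −5p + 3 = 7p − 5, so p = 2/3.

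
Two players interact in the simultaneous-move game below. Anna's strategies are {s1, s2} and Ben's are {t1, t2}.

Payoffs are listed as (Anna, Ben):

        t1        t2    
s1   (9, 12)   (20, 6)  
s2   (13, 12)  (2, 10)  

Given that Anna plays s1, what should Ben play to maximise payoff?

t1

Against s1, Ben earns 12 from t1 and 6 from t2.
So t1 is the best response.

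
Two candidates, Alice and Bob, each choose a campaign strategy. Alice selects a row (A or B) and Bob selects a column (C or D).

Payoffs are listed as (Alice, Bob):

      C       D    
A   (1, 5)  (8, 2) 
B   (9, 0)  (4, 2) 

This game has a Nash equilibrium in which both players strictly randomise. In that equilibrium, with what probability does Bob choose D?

2/3

Let c be the probability that Bob plays C. In a completely mixed equilibrium, Alice must be indifferent between A and B.
Alice's expected payoff from A is c + 8(1−c); from B it is 9c + 4(1−c).
Setting these equal: −7c + 8 = 5c + 4, so c = 1/3.
Therefore Bob plays D with probability 1 − 1/3 = 2/3.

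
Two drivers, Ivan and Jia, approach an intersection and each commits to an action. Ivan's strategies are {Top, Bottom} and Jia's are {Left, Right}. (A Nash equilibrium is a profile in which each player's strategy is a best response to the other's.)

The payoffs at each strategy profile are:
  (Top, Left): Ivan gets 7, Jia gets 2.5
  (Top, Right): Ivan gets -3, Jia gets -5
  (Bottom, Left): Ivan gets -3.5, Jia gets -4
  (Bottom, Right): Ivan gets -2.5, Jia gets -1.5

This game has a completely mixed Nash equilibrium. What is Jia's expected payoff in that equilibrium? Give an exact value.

-19/8

First find p, the probability Ivan plays Top, from Jia's indifference between Left and Right: 2.5p − 4(1−p) = −5p − 1.5(1−p), giving p = 1/4.
Since Jia is indifferent in equilibrium, Jia's expected payoff equals the payoff from either column against (1/4, 3/4). Using Left: 2.5(1/4) − 4(3/4) = -19/8.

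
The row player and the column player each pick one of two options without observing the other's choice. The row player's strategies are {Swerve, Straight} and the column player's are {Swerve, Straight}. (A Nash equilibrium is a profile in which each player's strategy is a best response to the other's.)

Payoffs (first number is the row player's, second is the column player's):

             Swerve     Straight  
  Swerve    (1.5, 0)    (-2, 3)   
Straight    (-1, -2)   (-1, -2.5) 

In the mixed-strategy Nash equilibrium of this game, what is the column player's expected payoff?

-12/7

First find p, the probability the row player plays Swerve, from the column player's indifference between Swerve and Straight: −2(1−p) = 3p − 2.5(1−p), giving p = 1/7.
Since the column player is indifferent in equilibrium, the column player's expected payoff equals the payoff from either column against (1/7, 6/7). Using Swerve: −2(6/7) = -12/7.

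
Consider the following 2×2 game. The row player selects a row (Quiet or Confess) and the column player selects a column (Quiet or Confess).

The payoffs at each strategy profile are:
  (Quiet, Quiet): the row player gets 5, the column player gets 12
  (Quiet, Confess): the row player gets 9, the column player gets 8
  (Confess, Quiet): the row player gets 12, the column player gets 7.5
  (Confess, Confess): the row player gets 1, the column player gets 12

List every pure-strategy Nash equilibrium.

(Quiet, Quiet): the row player prefers Confess (12 > 5) — not an equilibrium.
(Quiet, Confess): the column player prefers Quiet (12 > 8) — not an equilibrium.
(Confess, Quiet): the column player prefers Confess (12 > 7.5) — not an equilibrium.
(Confess, Confess): the row player prefers Quiet (9 > 1) — not an equilibrium.

none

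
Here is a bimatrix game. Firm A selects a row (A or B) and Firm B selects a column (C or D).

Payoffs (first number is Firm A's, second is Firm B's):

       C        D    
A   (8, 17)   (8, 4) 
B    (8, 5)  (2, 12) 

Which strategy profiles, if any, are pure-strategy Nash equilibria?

(A, C): Firm A gets 8 ≥ 8 from B, and Firm B gets 17 ≥ 4 from D — Nash equilibrium.
(A, D): Firm B prefers C (17 > 4) — not an equilibrium.
(B, C): Firm B prefers D (12 > 5) — not an equilibrium.
(B, D): Firm A prefers A (8 > 2) — not an equilibrium.

(A, C)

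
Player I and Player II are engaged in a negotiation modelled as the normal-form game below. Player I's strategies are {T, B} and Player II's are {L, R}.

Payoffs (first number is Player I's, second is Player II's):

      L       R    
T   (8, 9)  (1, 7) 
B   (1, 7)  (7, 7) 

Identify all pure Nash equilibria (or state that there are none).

(T, L): Player I gets 8 ≥ 1 from B, and Player II gets 9 ≥ 7 from R — Nash equilibrium.
(T, R): Player I prefers B (7 > 1); Player II prefers L (9 > 7) — not an equilibrium.
(B, L): Player I prefers T (8 > 1) — not an equilibrium.
(B, R): Player I gets 7 ≥ 1 from T, and Player II gets 7 ≥ 7 from L — Nash equilibrium.

(T, L) and (B, R)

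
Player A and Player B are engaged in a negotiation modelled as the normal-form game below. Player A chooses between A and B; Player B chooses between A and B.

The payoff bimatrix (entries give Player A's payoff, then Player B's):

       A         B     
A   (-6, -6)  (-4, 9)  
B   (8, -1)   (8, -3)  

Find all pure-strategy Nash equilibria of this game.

(A, A): Player A prefers B (8 > -6); Player B prefers B (9 > -6) — not an equilibrium.
(A, B): Player A prefers B (8 > -4) — not an equilibrium.
(B, A): Player A gets 8 ≥ -6 from A, and Player B gets -1 ≥ -3 from B — Nash equilibrium.
(B, B): Player B prefers A (-1 > -3) — not an equilibrium.

(B, A)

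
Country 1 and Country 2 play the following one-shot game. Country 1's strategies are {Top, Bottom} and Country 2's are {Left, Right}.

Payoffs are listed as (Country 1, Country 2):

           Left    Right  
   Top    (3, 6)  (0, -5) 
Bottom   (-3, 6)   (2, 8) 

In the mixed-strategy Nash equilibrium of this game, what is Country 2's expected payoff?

First find p, the probability Country 1 plays Top, from Country 2's indifference between Left and Right: 6p + 6(1−p) = −5p + 8(1−p), giving p = 2/13.
Since Country 2 is indifferent in equilibrium, Country 2's expected payoff equals the payoff from either column against (2/13, 11/13). Using Left: 6(2/13) + 6(11/13) = 6.

6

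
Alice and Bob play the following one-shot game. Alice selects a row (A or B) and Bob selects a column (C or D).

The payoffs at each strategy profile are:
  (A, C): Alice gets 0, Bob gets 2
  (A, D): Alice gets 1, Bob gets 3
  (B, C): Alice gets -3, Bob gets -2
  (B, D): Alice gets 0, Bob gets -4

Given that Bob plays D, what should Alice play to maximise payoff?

A

Against D, Alice earns 1 from A and 0 from B.
So A is the best response.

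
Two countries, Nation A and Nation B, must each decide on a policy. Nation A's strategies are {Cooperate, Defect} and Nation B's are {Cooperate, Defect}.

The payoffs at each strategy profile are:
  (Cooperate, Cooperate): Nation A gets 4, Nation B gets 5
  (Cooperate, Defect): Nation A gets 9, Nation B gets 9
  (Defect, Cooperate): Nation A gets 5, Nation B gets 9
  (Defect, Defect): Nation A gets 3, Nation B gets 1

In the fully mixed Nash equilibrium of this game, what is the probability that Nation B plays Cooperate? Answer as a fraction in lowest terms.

6/7

Let q be the probability that Nation B plays Cooperate. In a completely mixed equilibrium, Nation A must be indifferent between Cooperate and Defect.
Nation A's expected payoff from Cooperate is 4q + 9(1−q); from Defect it is 5q + 3(1−q).
Setting these equal: −5q + 9 = 2q + 3, so q = 6/7.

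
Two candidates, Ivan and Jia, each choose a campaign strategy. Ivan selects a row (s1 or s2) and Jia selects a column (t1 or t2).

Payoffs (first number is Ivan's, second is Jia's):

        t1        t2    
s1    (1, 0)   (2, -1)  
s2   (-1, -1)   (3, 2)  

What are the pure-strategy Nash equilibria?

(s1, t1) and (s2, t2)

(s1, t1): Ivan gets 1 ≥ -1 from s2, and Jia gets 0 ≥ -1 from t2 — Nash equilibrium.
(s1, t2): Ivan prefers s2 (3 > 2); Jia prefers t1 (0 > -1) — not an equilibrium.
(s2, t1): Ivan prefers s1 (1 > -1); Jia prefers t2 (2 > -1) — not an equilibrium.
(s2, t2): Ivan gets 3 ≥ 2 from s1, and Jia gets 2 ≥ -1 from t1 — Nash equilibrium.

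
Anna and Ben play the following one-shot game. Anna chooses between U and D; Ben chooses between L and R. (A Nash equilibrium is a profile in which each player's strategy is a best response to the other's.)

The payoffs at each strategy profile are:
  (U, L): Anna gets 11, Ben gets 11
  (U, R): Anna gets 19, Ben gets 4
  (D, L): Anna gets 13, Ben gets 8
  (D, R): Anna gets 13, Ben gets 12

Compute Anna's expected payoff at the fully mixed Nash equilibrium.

13

First find q, the probability Ben plays L, from Anna's indifference between U and D: 11q + 19(1−q) = 13q + 13(1−q), giving q = 3/4.
Since Anna is indifferent in equilibrium, Anna's expected payoff equals the payoff from either row against (3/4, 1/4). Using U: 11(3/4) + 19(1/4) = 13.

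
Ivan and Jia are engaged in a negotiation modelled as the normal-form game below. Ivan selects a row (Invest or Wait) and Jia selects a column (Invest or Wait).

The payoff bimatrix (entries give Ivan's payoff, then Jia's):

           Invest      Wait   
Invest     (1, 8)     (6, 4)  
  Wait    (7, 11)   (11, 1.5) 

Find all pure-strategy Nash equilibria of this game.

(Invest, Invest): Ivan prefers Wait (7 > 1) — not an equilibrium.
(Invest, Wait): Ivan prefers Wait (11 > 6); Jia prefers Invest (8 > 4) — not an equilibrium.
(Wait, Invest): Ivan gets 7 ≥ 1 from Invest, and Jia gets 11 ≥ 1.5 from Wait — Nash equilibrium.
(Wait, Wait): Jia prefers Invest (11 > 1.5) — not an equilibrium.

(Wait, Invest)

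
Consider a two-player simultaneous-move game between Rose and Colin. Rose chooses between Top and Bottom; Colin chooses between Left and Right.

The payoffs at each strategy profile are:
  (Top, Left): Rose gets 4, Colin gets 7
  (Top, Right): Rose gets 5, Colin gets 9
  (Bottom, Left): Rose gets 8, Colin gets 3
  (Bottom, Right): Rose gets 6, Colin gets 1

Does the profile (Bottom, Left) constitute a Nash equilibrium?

At (Bottom, Left), Rose earns 8; switching to Top would give 4, so Rose has no profitable deviation.
Colin earns 3; switching to Right would give 1, so Colin has no profitable deviation.
Neither player can gain by a unilateral deviation, so this profile is a Nash equilibrium.

Yes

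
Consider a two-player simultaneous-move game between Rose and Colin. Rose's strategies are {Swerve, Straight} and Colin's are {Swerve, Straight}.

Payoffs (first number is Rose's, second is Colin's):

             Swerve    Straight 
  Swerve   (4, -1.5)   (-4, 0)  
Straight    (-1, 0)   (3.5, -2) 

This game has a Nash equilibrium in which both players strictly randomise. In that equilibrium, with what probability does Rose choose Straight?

Let r be the probability that Rose plays Swerve. In a completely mixed equilibrium, Colin must be indifferent between Swerve and Straight.
Colin's expected payoff from Swerve is −1.5r; from Straight it is −2(1−r).
Setting these equal: −1.5r = 2r − 2, so r = 4/7.
Therefore Rose plays Straight with probability 1 − 4/7 = 3/7.

3/7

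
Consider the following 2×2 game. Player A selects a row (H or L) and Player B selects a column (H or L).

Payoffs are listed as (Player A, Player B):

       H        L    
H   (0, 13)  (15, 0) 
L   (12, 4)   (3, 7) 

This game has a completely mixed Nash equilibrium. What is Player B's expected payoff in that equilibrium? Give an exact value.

First find x, the probability Player A plays H, from Player B's indifference between H and L: 13x + 4(1−x) = 7(1−x), giving x = 3/16.
Since Player B is indifferent in equilibrium, Player B's expected payoff equals the payoff from either column against (3/16, 13/16). Using H: 13(3/16) + 4(13/16) = 91/16.

91/16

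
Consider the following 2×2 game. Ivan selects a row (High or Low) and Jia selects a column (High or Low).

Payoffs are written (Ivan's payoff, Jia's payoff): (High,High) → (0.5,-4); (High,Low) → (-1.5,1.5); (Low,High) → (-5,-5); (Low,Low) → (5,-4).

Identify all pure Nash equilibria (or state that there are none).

(Low, Low)

(High, High): Jia prefers Low (1.5 > -4) — not an equilibrium.
(High, Low): Ivan prefers Low (5 > -1.5) — not an equilibrium.
(Low, High): Ivan prefers High (0.5 > -5); Jia prefers Low (-4 > -5) — not an equilibrium.
(Low, Low): Ivan gets 5 ≥ -1.5 from High, and Jia gets -4 ≥ -5 from High — Nash equilibrium.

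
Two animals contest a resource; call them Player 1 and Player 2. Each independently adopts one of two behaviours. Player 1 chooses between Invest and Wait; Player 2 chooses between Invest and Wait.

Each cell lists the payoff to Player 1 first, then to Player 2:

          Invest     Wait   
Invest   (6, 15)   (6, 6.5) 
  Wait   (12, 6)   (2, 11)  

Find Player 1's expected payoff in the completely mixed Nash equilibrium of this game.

6

First find q, the probability Player 2 plays Invest, from Player 1's indifference between Invest and Wait: 6q + 6(1−q) = 12q + 2(1−q), giving q = 2/5.
Since Player 1 is indifferent in equilibrium, Player 1's expected payoff equals the payoff from either row against (2/5, 3/5). Using Invest: 6(2/5) + 6(3/5) = 6.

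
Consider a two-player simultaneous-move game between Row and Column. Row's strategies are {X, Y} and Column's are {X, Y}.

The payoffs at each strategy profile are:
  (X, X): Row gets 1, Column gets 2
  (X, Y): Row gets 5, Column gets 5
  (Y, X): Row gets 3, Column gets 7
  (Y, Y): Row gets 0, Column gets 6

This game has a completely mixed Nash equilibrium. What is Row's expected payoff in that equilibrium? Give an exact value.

15/7

First find q, the probability Column plays X, from Row's indifference between X and Y: q + 5(1−q) = 3q, giving q = 5/7.
Since Row is indifferent in equilibrium, Row's expected payoff equals the payoff from either row against (5/7, 2/7). Using X: (5/7) + 5(2/7) = 15/7.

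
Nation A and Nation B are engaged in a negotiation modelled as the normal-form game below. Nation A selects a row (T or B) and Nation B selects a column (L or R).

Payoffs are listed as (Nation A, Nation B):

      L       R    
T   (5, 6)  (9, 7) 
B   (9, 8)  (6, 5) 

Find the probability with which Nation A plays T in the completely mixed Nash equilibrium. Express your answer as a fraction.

3/4

Let r be the probability that Nation A plays T. In a completely mixed equilibrium, Nation B must be indifferent between L and R.
Nation B's expected payoff from L is 6r + 8(1−r); from R it is 7r + 5(1−r).
Setting these equal: −2r + 8 = 2r + 5, so r = 3/4.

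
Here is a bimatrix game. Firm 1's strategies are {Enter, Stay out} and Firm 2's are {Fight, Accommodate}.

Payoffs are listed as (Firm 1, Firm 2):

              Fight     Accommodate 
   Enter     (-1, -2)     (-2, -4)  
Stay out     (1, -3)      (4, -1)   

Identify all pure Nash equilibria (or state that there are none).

(Stay out, Accommodate)

(Enter, Fight): Firm 1 prefers Stay out (1 > -1) — not an equilibrium.
(Enter, Accommodate): Firm 1 prefers Stay out (4 > -2); Firm 2 prefers Fight (-2 > -4) — not an equilibrium.
(Stay out, Fight): Firm 2 prefers Accommodate (-1 > -3) — not an equilibrium.
(Stay out, Accommodate): Firm 1 gets 4 ≥ -2 from Enter, and Firm 2 gets -1 ≥ -3 from Fight — Nash equilibrium.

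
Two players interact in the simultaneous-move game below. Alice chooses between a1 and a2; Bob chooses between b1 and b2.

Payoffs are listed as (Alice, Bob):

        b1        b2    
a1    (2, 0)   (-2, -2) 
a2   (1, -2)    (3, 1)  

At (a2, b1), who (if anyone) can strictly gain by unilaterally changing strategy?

Alice at (a2, b1) earns 1; deviating to a1 yields 2 — a strict improvement.
Bob earns -2; deviating to b2 yields 1 — a strict improvement.
Both Alice and Bob have strictly profitable deviations.

Both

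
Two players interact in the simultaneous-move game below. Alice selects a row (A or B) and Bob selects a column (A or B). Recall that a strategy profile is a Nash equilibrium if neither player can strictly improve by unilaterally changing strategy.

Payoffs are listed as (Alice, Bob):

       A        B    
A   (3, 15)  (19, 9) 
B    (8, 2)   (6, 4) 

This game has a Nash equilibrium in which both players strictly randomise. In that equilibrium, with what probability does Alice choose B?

3/4

Let x be the probability that Alice plays A. In a completely mixed equilibrium, Bob must be indifferent between A and B.
Bob's expected payoff from A is 15x + 2(1−x); from B it is 9x + 4(1−x).
Setting these equal: 13x + 2 = 5x + 4, so x = 1/4.
Therefore Alice plays B with probability 1 − 1/4 = 3/4.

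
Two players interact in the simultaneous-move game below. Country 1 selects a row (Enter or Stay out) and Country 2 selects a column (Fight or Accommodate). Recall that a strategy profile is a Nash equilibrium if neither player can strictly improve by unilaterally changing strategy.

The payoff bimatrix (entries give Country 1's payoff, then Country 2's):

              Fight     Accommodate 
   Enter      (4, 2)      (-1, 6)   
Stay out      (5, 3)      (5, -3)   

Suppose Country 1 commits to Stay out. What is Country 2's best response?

Against Stay out, Country 2 earns 3 from Fight and -3 from Accommodate.
So Fight is the best response.

Fight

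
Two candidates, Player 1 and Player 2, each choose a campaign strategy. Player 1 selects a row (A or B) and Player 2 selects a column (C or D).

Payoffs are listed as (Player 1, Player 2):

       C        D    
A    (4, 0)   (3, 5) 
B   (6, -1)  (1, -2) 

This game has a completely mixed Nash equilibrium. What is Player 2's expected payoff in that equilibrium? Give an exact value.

-5/6

First find x, the probability Player 1 plays A, from Player 2's indifference between C and D: −(1−x) = 5x − 2(1−x), giving x = 1/6.
Since Player 2 is indifferent in equilibrium, Player 2's expected payoff equals the payoff from either column against (1/6, 5/6). Using C: −(5/6) = -5/6.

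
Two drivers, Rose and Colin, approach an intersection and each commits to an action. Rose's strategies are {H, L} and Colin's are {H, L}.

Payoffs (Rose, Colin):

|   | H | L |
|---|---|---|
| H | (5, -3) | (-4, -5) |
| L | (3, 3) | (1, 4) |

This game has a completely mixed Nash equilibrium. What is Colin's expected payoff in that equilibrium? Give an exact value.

First find x, the probability Rose plays H, from Colin's indifference between H and L: −3x + 3(1−x) = −5x + 4(1−x), giving x = 1/3.
Since Colin is indifferent in equilibrium, Colin's expected payoff equals the payoff from either column against (1/3, 2/3). Using H: −3(1/3) + 3(2/3) = 1.

1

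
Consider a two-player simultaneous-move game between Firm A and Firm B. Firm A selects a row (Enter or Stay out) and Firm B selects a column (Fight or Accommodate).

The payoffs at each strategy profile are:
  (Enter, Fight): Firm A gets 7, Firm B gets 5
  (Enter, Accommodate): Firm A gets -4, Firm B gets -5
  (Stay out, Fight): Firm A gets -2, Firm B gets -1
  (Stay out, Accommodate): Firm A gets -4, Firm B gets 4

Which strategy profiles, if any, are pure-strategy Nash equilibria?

(Enter, Fight): Firm A gets 7 ≥ -2 from Stay out, and Firm B gets 5 ≥ -5 from Accommodate — Nash equilibrium.
(Enter, Accommodate): Firm B prefers Fight (5 > -5) — not an equilibrium.
(Stay out, Fight): Firm A prefers Enter (7 > -2); Firm B prefers Accommodate (4 > -1) — not an equilibrium.
(Stay out, Accommodate): Firm A gets -4 ≥ -4 from Enter, and Firm B gets 4 ≥ -1 from Fight — Nash equilibrium.

(Enter, Fight) and (Stay out, Accommodate)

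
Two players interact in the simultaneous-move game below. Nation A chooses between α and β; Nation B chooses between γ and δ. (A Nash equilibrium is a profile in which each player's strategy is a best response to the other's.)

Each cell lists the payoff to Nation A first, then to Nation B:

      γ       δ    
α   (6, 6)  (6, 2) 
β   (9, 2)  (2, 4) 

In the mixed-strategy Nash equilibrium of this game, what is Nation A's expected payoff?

First find q, the probability Nation B plays γ, from Nation A's indifference between α and β: 6q + 6(1−q) = 9q + 2(1−q), giving q = 4/7.
Since Nation A is indifferent in equilibrium, Nation A's expected payoff equals the payoff from either row against (4/7, 3/7). Using α: 6(4/7) + 6(3/7) = 6.

6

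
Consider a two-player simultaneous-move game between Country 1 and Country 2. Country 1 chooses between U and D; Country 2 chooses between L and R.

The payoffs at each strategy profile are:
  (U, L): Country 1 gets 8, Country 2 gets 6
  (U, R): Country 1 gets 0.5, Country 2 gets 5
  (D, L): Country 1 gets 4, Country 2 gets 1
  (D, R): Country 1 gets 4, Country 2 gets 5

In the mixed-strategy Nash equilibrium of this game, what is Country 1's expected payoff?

4

First find y, the probability Country 2 plays L, from Country 1's indifference between U and D: 8y + 0.5(1−y) = 4y + 4(1−y), giving y = 7/15.
Since Country 1 is indifferent in equilibrium, Country 1's expected payoff equals the payoff from either row against (7/15, 8/15). Using U: 8(7/15) + 0.5(8/15) = 4.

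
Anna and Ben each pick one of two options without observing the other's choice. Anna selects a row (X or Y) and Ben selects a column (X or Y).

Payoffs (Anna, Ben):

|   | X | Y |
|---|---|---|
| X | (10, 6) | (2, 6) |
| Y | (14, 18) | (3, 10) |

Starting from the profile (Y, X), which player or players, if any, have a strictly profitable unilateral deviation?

Anna at (Y, X) earns 14; deviating to X yields 10 — not better.
Ben earns 18; deviating to Y yields 10 — not better.
Neither player can strictly improve; the profile is a Nash equilibrium.

Neither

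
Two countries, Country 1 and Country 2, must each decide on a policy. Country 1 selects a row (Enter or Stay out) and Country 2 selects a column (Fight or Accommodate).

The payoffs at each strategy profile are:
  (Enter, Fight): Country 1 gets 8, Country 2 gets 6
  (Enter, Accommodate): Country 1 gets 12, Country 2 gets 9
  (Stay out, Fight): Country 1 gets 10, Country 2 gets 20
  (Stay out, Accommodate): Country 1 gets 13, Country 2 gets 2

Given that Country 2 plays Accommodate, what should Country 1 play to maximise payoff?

Stay out

Against Accommodate, Country 1 earns 12 from Enter and 13 from Stay out.
So Stay out is the best response.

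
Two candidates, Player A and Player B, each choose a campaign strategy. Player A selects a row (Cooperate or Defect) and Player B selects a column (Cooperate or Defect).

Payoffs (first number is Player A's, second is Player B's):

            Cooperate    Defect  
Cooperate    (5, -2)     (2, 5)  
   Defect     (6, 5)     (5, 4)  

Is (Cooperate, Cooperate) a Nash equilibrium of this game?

At (Cooperate, Cooperate), Player A earns 5; switching to Defect would give 6, so Player A would deviate.
Player B earns -2; switching to Defect would give 5, so Player B would deviate.
Since at least one player can profitably deviate, this is not a Nash equilibrium.

No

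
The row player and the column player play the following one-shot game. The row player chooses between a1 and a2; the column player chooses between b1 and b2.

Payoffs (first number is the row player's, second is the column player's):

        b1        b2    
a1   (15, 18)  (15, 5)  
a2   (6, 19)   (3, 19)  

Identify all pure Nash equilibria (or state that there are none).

(a1, b1): the row player gets 15 ≥ 6 from a2, and the column player gets 18 ≥ 5 from b2 — Nash equilibrium.
(a1, b2): the column player prefers b1 (18 > 5) — not an equilibrium.
(a2, b1): the row player prefers a1 (15 > 6) — not an equilibrium.
(a2, b2): the row player prefers a1 (15 > 3) — not an equilibrium.

(a1, b1)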